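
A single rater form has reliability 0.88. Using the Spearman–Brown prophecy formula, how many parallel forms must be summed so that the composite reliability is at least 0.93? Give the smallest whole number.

k ≥ ρ*(1−ρ₁)/(ρ₁(1−ρ*)) = 0.93·0.12 / (0.88·0.07) = 1.812.
Smallest integer k = 2.

2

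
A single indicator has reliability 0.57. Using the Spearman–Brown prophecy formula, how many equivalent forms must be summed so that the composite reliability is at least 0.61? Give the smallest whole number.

2

k ≥ ρ*(1−ρ₁)/(ρ₁(1−ρ*)) = 0.61·0.43 / (0.57·0.39) = 1.180.
Smallest integer k = 2.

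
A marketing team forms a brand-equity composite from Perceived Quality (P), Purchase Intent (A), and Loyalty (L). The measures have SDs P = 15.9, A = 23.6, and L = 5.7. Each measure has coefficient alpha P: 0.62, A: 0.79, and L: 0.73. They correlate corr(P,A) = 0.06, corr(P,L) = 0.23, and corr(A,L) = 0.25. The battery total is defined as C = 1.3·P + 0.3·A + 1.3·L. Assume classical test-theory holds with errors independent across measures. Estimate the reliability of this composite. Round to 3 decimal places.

Var(C) = 1.3²·15.9² + 0.3²·23.6² + 1.3²·5.7² + 2·[0.39·15.9·23.6·0.06 + 1.69·15.9·5.7·0.23 + 0.39·23.6·5.7·0.25] = 532.283 + 114.248 = 646.532.
Because errors are independent across components, Cov(Tᵢ,Tⱼ) = Cov(Xᵢ,Xⱼ); the off-diagonal part of the true-score variance is the same as above.
True-score variance = [1.3²·15.9²·0.62 + 0.3²·23.6²·0.79 + 1.3²·5.7²·0.73] + 114.248 = 344.577 + 114.248 = 458.825.
Reliability = 458.825 / 646.532 = 0.710.

0.710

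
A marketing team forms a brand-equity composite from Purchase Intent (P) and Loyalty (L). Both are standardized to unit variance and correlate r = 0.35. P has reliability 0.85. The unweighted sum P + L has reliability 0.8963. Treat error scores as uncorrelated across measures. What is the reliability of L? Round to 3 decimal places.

0.870

Var(P+L) = 2 + 2·0.35 = 2.700.
True-score variance = ρ_P + ρ_L + 2·0.35, so 0.8963 = (0.85 + ρ_L + 0.70) / 2.700.
ρ_L = 0.8963·2.700 − 0.85 − 0.70 = 0.870.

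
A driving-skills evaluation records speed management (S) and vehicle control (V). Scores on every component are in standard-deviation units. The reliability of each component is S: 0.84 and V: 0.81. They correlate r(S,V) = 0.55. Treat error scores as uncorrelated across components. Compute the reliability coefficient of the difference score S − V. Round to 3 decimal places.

0.611

Var(S−V) = 1 + 1 − 2·0.55 = 2 − 1.1 = 0.9.
Because errors are independent across components, Cov(Tᵢ,Tⱼ) = Cov(Xᵢ,Xⱼ); the off-diagonal part of the true-score variance is the same as above.
True-score variance = [0.84 + 0.81] − 1.1 = 1.65 − 1.1 = 0.55.
Reliability = 0.55 / 0.9 = 0.611.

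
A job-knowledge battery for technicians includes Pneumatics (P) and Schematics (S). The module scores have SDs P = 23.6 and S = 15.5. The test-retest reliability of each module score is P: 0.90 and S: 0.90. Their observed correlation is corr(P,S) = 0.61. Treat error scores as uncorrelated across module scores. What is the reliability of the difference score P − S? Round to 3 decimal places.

Var(P−S) = 23.6² + 15.5² − 2·23.6·15.5·0.61 = 797.21 − 446.276 = 350.934.
Because errors are independent across components, Cov(Tᵢ,Tⱼ) = Cov(Xᵢ,Xⱼ); the off-diagonal part of the true-score variance is the same as above.
True-score variance = [23.6²·0.90 + 15.5²·0.90] − 446.276 = 717.489 − 446.276 = 271.213.
Reliability = 271.213 / 350.934 = 0.773.

0.773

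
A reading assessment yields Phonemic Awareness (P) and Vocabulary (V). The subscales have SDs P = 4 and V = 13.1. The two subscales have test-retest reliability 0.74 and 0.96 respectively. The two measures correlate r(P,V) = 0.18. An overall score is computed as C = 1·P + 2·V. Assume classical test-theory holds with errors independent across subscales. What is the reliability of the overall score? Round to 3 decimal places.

0.957

Var(C) = 4² + 2²·13.1² + 2·[2·4·13.1·0.18] = 702.44 + 37.728 = 740.168.
Because errors are independent across components, Cov(Tᵢ,Tⱼ) = Cov(Xᵢ,Xⱼ); the off-diagonal part of the true-score variance is the same as above.
True-score variance = [4²·0.74 + 2²·13.1²·0.96] + 37.728 = 670.822 + 37.728 = 708.55.
Reliability = 708.55 / 740.168 = 0.957.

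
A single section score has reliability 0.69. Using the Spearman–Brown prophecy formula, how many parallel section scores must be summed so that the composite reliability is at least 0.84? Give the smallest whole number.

k ≥ ρ*(1−ρ₁)/(ρ₁(1−ρ*)) = 0.84·0.31 / (0.69·0.16) = 2.359.
Smallest integer k = 3.

3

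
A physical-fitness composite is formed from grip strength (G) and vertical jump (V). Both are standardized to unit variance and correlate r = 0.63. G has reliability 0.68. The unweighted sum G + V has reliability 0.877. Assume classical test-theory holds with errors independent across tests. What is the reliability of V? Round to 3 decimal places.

0.919

Var(G+V) = 2 + 2·0.63 = 3.260.
True-score variance = ρ_G + ρ_V + 2·0.63, so 0.877 = (0.68 + ρ_V + 1.26) / 3.260.
ρ_V = 0.877·3.260 − 0.68 − 1.26 = 0.919.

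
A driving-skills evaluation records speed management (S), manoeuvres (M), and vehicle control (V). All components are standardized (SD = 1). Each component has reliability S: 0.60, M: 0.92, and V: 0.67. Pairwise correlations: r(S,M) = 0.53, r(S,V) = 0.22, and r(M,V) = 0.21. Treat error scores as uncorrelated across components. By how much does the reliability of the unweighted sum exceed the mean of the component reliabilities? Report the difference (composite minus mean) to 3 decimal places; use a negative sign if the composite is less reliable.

0.105

Var(sum) = 3 + 1.92 = 4.92; true-score variance = 2.19 + 1.92 = 4.11; composite reliability = 0.8354.
Mean component reliability = 0.7300.
Difference = 0.8354 − 0.7300 = 0.105.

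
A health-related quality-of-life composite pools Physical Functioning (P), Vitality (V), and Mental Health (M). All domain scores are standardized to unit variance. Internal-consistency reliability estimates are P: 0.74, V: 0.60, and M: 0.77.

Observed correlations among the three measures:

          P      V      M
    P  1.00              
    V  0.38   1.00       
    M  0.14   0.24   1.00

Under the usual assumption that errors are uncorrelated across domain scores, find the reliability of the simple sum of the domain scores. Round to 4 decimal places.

0.8031

Var(P+V+M) = 3 + 2·[0.38 + 0.14 + 0.24] = 3 + 1.52 = 4.52.
Because errors are independent across components, Cov(Tᵢ,Tⱼ) = Cov(Xᵢ,Xⱼ); the off-diagonal part of the true-score variance is the same as above.
True-score variance = [0.74 + 0.60 + 0.77] + 1.52 = 2.11 + 1.52 = 3.63.
Reliability = 3.63 / 4.52 = 0.8031.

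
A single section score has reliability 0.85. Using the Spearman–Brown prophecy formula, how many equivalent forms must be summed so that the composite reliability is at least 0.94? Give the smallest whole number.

3

k ≥ ρ*(1−ρ₁)/(ρ₁(1−ρ*)) = 0.94·0.15 / (0.85·0.06) = 2.765.
Smallest integer k = 3.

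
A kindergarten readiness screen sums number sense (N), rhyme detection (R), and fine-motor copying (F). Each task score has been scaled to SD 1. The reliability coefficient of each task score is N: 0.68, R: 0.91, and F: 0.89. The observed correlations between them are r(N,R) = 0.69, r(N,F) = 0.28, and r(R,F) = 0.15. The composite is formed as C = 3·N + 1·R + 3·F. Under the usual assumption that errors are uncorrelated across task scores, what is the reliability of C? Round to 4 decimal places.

0.8638

Var(C) = 3² + 1 + 3² + 2·[3·0.69 + 9·0.28 + 3·0.15] = 19 + 10.08 = 29.08.
With uncorrelated errors the cross-covariances are all true-score covariance, so they carry over unchanged; only the diagonal terms shrink to ρᵢσᵢ².
True-score variance = [3²·0.68 + 0.91 + 3²·0.89] + 10.08 = 15.04 + 10.08 = 25.12.
Reliability = 25.12 / 29.08 = 0.8638.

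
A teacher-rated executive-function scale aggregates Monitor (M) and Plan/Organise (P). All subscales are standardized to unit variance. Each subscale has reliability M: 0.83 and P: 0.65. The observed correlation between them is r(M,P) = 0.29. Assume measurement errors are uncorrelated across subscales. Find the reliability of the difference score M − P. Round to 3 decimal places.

Var(M−P) = 1 + 1 − 2·0.29 = 2 − 0.58 = 1.42.
Because errors are independent across components, Cov(Tᵢ,Tⱼ) = Cov(Xᵢ,Xⱼ); the off-diagonal part of the true-score variance is the same as above.
True-score variance = [0.83 + 0.65] − 0.58 = 1.48 − 0.58 = 0.9.
Reliability = 0.9 / 1.42 = 0.634.

0.634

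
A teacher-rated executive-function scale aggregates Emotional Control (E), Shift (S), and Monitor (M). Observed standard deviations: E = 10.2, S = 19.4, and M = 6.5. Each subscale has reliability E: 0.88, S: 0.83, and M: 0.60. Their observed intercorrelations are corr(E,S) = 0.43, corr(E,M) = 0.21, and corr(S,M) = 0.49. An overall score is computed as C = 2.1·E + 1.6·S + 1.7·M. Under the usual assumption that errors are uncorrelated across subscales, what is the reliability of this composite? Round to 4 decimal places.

0.8951

Var(C) = 2.1²·10.2² + 1.6²·19.4² + 1.7²·6.5² + 2·[3.36·10.2·19.4·0.43 + 3.57·10.2·6.5·0.21 + 2.72·19.4·6.5·0.49] = 1544.4 + 1007.34 = 2551.74.
Because errors are independent across components, Cov(Tᵢ,Tⱼ) = Cov(Xᵢ,Xⱼ); the off-diagonal part of the true-score variance is the same as above.
True-score variance = [2.1²·10.2²·0.88 + 1.6²·19.4²·0.83 + 1.7²·6.5²·0.60] + 1007.34 = 1276.71 + 1007.34 = 2284.05.
Reliability = 2284.05 / 2551.74 = 0.8951.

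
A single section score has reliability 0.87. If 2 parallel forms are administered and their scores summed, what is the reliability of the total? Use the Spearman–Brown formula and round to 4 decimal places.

0.9305

ρ_k = kρ / (1 + (k−1)ρ) = 2·0.87 / (1 + 1·0.87) = 1.740 / 1.870 = 0.9305.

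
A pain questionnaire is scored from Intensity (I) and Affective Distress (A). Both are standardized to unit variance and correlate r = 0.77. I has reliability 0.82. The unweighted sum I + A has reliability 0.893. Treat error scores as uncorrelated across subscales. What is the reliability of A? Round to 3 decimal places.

Var(I+A) = 2 + 2·0.77 = 3.540.
True-score variance = ρ_I + ρ_A + 2·0.77, so 0.893 = (0.82 + ρ_A + 1.54) / 3.540.
ρ_A = 0.893·3.540 − 0.82 − 1.54 = 0.801.

0.801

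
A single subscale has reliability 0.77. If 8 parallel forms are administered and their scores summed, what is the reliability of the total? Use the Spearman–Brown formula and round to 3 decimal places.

ρ_k = kρ / (1 + (k−1)ρ) = 8·0.77 / (1 + 7·0.77) = 6.160 / 6.390 = 0.964.

0.964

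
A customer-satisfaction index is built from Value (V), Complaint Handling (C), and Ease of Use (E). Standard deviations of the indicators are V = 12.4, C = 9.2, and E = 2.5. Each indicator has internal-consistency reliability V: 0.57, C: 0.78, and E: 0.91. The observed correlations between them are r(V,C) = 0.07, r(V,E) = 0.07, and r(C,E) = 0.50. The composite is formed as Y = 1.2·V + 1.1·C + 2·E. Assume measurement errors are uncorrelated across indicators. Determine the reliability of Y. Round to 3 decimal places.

0.722

Var(Y) = 1.2²·12.4² + 1.1²·9.2² + 2²·2.5² + 2·[1.32·12.4·9.2·0.07 + 2.4·12.4·2.5·0.07 + 2.2·9.2·2.5·0.50] = 348.829 + 82.098 = 430.927.
Because errors are independent across components, Cov(Tᵢ,Tⱼ) = Cov(Xᵢ,Xⱼ); the off-diagonal part of the true-score variance is the same as above.
True-score variance = [1.2²·12.4²·0.57 + 1.1²·9.2²·0.78 + 2²·2.5²·0.91] + 82.098 = 228.839 + 82.098 = 310.937.
Reliability = 310.937 / 430.927 = 0.722.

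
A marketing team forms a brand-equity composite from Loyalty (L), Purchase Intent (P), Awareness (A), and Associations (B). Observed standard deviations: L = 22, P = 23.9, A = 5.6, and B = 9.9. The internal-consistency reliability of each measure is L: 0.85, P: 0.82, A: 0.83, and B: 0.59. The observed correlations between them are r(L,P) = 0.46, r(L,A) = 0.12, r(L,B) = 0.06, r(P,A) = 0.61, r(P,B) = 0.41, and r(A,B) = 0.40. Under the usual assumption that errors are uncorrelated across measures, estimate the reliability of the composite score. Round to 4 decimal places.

Var(L+P+A+B) = 22² + 23.9² + 5.6² + 9.9² + 2·[22·23.9·0.46 + 22·5.6·0.12 + 22·9.9·0.06 + 23.9·5.6·0.61 + 23.9·9.9·0.41 + 5.6·9.9·0.40] = 1184.58 + 941.097 = 2125.68.
Under uncorrelated errors the observed covariances equal the true-score covariances, so only the own-variance terms attenuate.
True-score variance = [22²·0.85 + 23.9²·0.82 + 5.6²·0.83 + 9.9²·0.59] + 941.097 = 963.647 + 941.097 = 1904.74.
Reliability = 1904.74 / 2125.68 = 0.8961.

0.8961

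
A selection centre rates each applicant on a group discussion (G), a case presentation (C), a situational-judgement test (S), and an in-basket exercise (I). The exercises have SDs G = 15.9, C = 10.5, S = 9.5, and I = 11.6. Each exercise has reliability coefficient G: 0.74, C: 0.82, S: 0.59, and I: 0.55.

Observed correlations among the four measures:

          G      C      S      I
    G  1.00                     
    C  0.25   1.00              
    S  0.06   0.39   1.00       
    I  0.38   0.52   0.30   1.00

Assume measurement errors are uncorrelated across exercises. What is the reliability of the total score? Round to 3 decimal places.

Var(G+C+S+I) = 15.9² + 10.5² + 9.5² + 11.6² + 2·[15.9·10.5·0.25 + 15.9·9.5·0.06 + 15.9·11.6·0.38 + 10.5·9.5·0.39 + 10.5·11.6·0.52 + 9.5·11.6·0.30] = 587.87 + 512.372 = 1100.24.
Because errors are independent across components, Cov(Tᵢ,Tⱼ) = Cov(Xᵢ,Xⱼ); the off-diagonal part of the true-score variance is the same as above.
True-score variance = [15.9²·0.74 + 10.5²·0.82 + 9.5²·0.59 + 11.6²·0.55] + 512.372 = 404.74 + 512.372 = 917.112.
Reliability = 917.112 / 1100.24 = 0.834.

0.834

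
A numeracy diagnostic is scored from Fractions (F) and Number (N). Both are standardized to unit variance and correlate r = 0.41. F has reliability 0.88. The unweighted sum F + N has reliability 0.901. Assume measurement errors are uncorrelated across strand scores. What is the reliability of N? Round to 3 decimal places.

Var(F+N) = 2 + 2·0.41 = 2.820.
True-score variance = ρ_F + ρ_N + 2·0.41, so 0.901 = (0.88 + ρ_N + 0.82) / 2.820.
ρ_N = 0.901·2.820 − 0.88 − 0.82 = 0.841.

0.841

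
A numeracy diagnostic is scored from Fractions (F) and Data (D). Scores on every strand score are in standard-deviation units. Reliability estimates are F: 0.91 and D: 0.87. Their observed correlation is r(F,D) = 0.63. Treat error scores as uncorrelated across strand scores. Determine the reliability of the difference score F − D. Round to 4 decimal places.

0.7027

Var(F−D) = 1 + 1 − 2·0.63 = 2 − 1.26 = 0.74.
Under uncorrelated errors the observed covariances equal the true-score covariances, so only the own-variance terms attenuate.
True-score variance = [0.91 + 0.87] − 1.26 = 1.78 − 1.26 = 0.52.
Reliability = 0.52 / 0.74 = 0.7027.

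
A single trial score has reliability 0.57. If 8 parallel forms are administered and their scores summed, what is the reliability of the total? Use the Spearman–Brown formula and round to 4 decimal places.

ρ_k = kρ / (1 + (k−1)ρ) = 8·0.57 / (1 + 7·0.57) = 4.560 / 4.990 = 0.9138.

0.9138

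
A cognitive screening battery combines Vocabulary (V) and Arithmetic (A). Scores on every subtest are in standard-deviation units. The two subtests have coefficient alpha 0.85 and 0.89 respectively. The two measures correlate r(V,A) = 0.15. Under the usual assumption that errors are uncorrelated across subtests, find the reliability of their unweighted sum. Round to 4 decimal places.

Var(V+A) = 2 + 2·[0.15] = 2 + 0.3 = 2.3.
Because errors are independent across components, Cov(Tᵢ,Tⱼ) = Cov(Xᵢ,Xⱼ); the off-diagonal part of the true-score variance is the same as above.
True-score variance = [0.85 + 0.89] + 0.3 = 1.74 + 0.3 = 2.04.
Reliability = 2.04 / 2.3 = 0.8870.

0.8870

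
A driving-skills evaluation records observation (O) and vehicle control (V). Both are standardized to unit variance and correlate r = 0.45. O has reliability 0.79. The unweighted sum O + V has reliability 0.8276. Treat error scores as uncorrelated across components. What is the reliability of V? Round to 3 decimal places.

0.710

Var(O+V) = 2 + 2·0.45 = 2.900.
True-score variance = ρ_O + ρ_V + 2·0.45, so 0.8276 = (0.79 + ρ_V + 0.90) / 2.900.
ρ_V = 0.8276·2.900 − 0.79 − 0.90 = 0.710.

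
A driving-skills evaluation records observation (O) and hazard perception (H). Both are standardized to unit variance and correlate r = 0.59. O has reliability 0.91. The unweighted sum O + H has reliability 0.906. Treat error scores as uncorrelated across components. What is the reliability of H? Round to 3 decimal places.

0.791

Var(O+H) = 2 + 2·0.59 = 3.180.
True-score variance = ρ_O + ρ_H + 2·0.59, so 0.906 = (0.91 + ρ_H + 1.18) / 3.180.
ρ_H = 0.906·3.180 − 0.91 − 1.18 = 0.791.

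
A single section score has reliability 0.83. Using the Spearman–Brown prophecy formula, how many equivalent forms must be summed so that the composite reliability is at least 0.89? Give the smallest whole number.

k ≥ ρ*(1−ρ₁)/(ρ₁(1−ρ*)) = 0.89·0.17 / (0.83·0.11) = 1.657.
Smallest integer k = 2.

2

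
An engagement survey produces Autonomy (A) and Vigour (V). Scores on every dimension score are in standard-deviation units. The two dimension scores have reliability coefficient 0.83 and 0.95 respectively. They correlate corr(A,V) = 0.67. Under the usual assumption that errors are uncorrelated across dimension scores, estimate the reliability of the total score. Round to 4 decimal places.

Var(A+V) = 2 + 2·[0.67] = 2 + 1.34 = 3.34.
With uncorrelated errors the cross-covariances are all true-score covariance, so they carry over unchanged; only the diagonal terms shrink to ρᵢσᵢ².
True-score variance = [0.83 + 0.95] + 1.34 = 1.78 + 1.34 = 3.12.
Reliability = 3.12 / 3.34 = 0.9341.

0.9341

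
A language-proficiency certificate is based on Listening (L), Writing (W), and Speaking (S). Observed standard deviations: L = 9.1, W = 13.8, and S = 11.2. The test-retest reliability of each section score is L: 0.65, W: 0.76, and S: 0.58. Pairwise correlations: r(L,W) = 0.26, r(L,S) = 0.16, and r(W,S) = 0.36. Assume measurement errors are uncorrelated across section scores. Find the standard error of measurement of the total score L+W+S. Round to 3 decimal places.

Var(total) = 398.69 + 209.199 = 607.889.
True-score variance = 271.316 + 209.199 = 480.515, so reliability = 0.7905.
Error variance = 607.889 − 480.515 = 127.374; SEM = √127.374 = 11.286.

11.286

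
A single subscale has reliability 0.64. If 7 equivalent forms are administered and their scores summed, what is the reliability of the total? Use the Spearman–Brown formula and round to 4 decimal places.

0.9256

ρ_k = kρ / (1 + (k−1)ρ) = 7·0.64 / (1 + 6·0.64) = 4.480 / 4.840 = 0.9256.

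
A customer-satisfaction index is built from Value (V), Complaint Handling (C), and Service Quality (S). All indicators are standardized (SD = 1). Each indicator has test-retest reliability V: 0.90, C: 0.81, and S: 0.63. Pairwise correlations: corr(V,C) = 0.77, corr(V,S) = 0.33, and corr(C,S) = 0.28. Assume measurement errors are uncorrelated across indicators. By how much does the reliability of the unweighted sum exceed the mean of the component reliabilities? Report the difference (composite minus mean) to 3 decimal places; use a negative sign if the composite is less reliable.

Var(sum) = 3 + 2.76 = 5.76; true-score variance = 2.34 + 2.76 = 5.1; composite reliability = 0.8854.
Mean component reliability = 0.7800.
Difference = 0.8854 − 0.7800 = 0.105.

0.105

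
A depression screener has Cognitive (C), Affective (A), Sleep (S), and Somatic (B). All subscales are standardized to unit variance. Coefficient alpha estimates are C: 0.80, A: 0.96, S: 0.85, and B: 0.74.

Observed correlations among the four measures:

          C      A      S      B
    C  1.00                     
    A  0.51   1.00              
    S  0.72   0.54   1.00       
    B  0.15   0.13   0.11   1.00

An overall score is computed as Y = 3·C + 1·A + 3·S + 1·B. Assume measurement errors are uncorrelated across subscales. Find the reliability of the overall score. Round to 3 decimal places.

0.916

Var(Y) = 3² + 1 + 3² + 1 + 2·[3·0.51 + 9·0.72 + 3·0.15 + 3·0.54 + 0.13 + 3·0.11] = 20 + 21.08 = 41.08.
Under uncorrelated errors the observed covariances equal the true-score covariances, so only the own-variance terms attenuate.
True-score variance = [3²·0.80 + 0.96 + 3²·0.85 + 0.74] + 21.08 = 16.55 + 21.08 = 37.63.
Reliability = 37.63 / 41.08 = 0.916.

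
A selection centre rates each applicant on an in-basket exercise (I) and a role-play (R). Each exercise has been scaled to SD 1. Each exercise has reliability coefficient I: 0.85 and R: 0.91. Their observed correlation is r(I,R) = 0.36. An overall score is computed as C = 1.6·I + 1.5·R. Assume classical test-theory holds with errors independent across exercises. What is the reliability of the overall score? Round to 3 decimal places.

0.910

Var(C) = 1.6² + 1.5² + 2·[2.4·0.36] = 4.81 + 1.728 = 6.538.
Because errors are independent across components, Cov(Tᵢ,Tⱼ) = Cov(Xᵢ,Xⱼ); the off-diagonal part of the true-score variance is the same as above.
True-score variance = [1.6²·0.85 + 1.5²·0.91] + 1.728 = 4.2235 + 1.728 = 5.9515.
Reliability = 5.9515 / 6.538 = 0.910.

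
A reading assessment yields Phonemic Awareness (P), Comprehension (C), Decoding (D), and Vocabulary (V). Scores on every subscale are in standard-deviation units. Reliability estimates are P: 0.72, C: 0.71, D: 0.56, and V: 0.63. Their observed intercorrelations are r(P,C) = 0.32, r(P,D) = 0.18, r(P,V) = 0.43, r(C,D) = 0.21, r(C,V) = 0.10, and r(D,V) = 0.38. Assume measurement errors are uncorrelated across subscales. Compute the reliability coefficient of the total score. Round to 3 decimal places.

Var(P+C+D+V) = 4 + 2·[0.32 + 0.18 + 0.43 + 0.21 + 0.10 + 0.38] = 4 + 3.24 = 7.24.
Because errors are independent across components, Cov(Tᵢ,Tⱼ) = Cov(Xᵢ,Xⱼ); the off-diagonal part of the true-score variance is the same as above.
True-score variance = [0.72 + 0.71 + 0.56 + 0.63] + 3.24 = 2.62 + 3.24 = 5.86.
Reliability = 5.86 / 7.24 = 0.809.

0.809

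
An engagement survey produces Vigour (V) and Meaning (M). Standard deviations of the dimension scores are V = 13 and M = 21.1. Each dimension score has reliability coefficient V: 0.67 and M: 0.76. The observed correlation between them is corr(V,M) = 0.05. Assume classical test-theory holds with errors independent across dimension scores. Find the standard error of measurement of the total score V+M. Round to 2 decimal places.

12.75

Var(total) = 614.21 + 27.43 = 641.64.
True-score variance = 451.59 + 27.43 = 479.02, so reliability = 0.7466.
Error variance = 641.64 − 479.02 = 162.62; SEM = √162.62 = 12.75.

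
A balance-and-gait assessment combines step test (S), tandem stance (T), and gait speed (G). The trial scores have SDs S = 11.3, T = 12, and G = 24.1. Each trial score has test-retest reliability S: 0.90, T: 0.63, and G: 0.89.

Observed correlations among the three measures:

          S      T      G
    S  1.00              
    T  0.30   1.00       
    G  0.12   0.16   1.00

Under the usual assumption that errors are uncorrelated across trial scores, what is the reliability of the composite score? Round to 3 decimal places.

0.881

Var(S+T+G) = 11.3² + 12² + 24.1² + 2·[11.3·12·0.30 + 11.3·24.1·0.12 + 12·24.1·0.16] = 852.5 + 239.263 = 1091.76.
With uncorrelated errors the cross-covariances are all true-score covariance, so they carry over unchanged; only the diagonal terms shrink to ρᵢσᵢ².
True-score variance = [11.3²·0.90 + 12²·0.63 + 24.1²·0.89] + 239.263 = 722.562 + 239.263 = 961.825.
Reliability = 961.825 / 1091.76 = 0.881.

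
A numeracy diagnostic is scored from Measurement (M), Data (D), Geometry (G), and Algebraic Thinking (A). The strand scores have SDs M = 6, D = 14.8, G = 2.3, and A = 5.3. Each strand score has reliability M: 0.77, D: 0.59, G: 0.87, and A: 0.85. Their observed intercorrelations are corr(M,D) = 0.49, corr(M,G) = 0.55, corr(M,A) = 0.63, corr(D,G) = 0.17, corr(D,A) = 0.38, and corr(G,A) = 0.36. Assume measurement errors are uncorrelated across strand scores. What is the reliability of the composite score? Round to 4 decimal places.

Var(M+D+G+A) = 6² + 14.8² + 2.3² + 5.3² + 2·[6·14.8·0.49 + 6·2.3·0.55 + 6·5.3·0.63 + 14.8·2.3·0.17 + 14.8·5.3·0.38 + 2.3·5.3·0.36] = 288.42 + 222.237 = 510.657.
Because errors are independent across components, Cov(Tᵢ,Tⱼ) = Cov(Xᵢ,Xⱼ); the off-diagonal part of the true-score variance is the same as above.
True-score variance = [6²·0.77 + 14.8²·0.59 + 2.3²·0.87 + 5.3²·0.85] + 222.237 = 185.432 + 222.237 = 407.669.
Reliability = 407.669 / 510.657 = 0.7983.

0.7983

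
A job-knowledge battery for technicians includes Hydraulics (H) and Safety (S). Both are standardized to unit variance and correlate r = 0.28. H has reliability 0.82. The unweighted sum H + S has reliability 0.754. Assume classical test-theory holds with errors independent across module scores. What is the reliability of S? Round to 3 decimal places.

Var(H+S) = 2 + 2·0.28 = 2.560.
True-score variance = ρ_H + ρ_S + 2·0.28, so 0.754 = (0.82 + ρ_S + 0.56) / 2.560.
ρ_S = 0.754·2.560 − 0.82 − 0.56 = 0.550.

0.550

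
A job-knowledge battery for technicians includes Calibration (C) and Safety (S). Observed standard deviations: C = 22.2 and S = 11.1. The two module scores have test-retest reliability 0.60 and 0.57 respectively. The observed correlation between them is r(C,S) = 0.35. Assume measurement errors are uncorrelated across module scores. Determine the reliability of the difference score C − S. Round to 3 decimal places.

0.436

Var(C−S) = 22.2² + 11.1² − 2·22.2·11.1·0.35 = 616.05 − 172.494 = 443.556.
Under uncorrelated errors the observed covariances equal the true-score covariances, so only the own-variance terms attenuate.
True-score variance = [22.2²·0.60 + 11.1²·0.57] − 172.494 = 365.934 − 172.494 = 193.44.
Reliability = 193.44 / 443.556 = 0.436.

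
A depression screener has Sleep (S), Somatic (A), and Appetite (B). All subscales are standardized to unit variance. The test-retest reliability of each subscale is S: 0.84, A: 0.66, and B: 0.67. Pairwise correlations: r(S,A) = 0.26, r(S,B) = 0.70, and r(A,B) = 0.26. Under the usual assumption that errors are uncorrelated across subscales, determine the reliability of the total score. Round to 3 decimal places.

Var(S+A+B) = 3 + 2·[0.26 + 0.70 + 0.26] = 3 + 2.44 = 5.44.
Under uncorrelated errors the observed covariances equal the true-score covariances, so only the own-variance terms attenuate.
True-score variance = [0.84 + 0.66 + 0.67] + 2.44 = 2.17 + 2.44 = 4.61.
Reliability = 4.61 / 5.44 = 0.847.

0.847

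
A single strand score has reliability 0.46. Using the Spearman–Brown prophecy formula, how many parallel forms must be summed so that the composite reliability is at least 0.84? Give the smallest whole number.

7

k ≥ ρ*(1−ρ₁)/(ρ₁(1−ρ*)) = 0.84·0.54 / (0.46·0.16) = 6.163.
Smallest integer k = 7.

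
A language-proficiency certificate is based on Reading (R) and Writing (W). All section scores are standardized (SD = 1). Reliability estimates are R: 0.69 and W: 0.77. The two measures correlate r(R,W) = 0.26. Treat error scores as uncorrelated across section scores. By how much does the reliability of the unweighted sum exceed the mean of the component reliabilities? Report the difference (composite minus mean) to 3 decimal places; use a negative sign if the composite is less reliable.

Var(sum) = 2 + 0.52 = 2.52; true-score variance = 1.46 + 0.52 = 1.98; composite reliability = 0.7857.
Mean component reliability = 0.7300.
Difference = 0.7857 − 0.7300 = 0.056.

0.056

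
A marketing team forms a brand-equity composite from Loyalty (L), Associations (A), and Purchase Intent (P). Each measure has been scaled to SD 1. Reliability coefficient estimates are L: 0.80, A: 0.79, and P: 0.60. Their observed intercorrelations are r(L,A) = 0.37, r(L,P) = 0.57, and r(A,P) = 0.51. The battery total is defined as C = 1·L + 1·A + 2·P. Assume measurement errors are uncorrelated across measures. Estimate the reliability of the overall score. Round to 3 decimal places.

0.818

Var(C) = 1 + 1 + 2² + 2·[0.37 + 2·0.57 + 2·0.51] = 6 + 5.06 = 11.06.
With uncorrelated errors the cross-covariances are all true-score covariance, so they carry over unchanged; only the diagonal terms shrink to ρᵢσᵢ².
True-score variance = [0.80 + 0.79 + 2²·0.60] + 5.06 = 3.99 + 5.06 = 9.05.
Reliability = 9.05 / 11.06 = 0.818.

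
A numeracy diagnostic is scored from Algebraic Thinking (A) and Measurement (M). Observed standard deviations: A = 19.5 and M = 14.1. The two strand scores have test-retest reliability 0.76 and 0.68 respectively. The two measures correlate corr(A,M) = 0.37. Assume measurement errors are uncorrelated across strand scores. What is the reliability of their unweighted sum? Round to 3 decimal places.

0.802

Var(A+M) = 19.5² + 14.1² + 2·[19.5·14.1·0.37] = 579.06 + 203.463 = 782.523.
Under uncorrelated errors the observed covariances equal the true-score covariances, so only the own-variance terms attenuate.
True-score variance = [19.5²·0.76 + 14.1²·0.68] + 203.463 = 424.181 + 203.463 = 627.644.
Reliability = 627.644 / 782.523 = 0.802.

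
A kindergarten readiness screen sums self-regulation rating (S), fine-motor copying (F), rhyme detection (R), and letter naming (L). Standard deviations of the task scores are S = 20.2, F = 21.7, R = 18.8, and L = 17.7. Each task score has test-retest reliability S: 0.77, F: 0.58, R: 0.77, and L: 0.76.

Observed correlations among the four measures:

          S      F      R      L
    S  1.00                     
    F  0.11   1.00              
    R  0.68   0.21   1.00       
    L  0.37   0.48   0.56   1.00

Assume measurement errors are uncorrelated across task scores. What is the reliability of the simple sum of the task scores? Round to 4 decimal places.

0.8657

Var(S+F+R+L) = 20.2² + 21.7² + 18.8² + 17.7² + 2·[20.2·21.7·0.11 + 20.2·18.8·0.68 + 20.2·17.7·0.37 + 21.7·18.8·0.21 + 21.7·17.7·0.48 + 18.8·17.7·0.56] = 1545.66 + 1790.25 = 3335.91.
Under uncorrelated errors the observed covariances equal the true-score covariances, so only the own-variance terms attenuate.
True-score variance = [20.2²·0.77 + 21.7²·0.58 + 18.8²·0.77 + 17.7²·0.76] + 1790.25 = 1097.56 + 1790.25 = 2887.81.
Reliability = 2887.81 / 3335.91 = 0.8657.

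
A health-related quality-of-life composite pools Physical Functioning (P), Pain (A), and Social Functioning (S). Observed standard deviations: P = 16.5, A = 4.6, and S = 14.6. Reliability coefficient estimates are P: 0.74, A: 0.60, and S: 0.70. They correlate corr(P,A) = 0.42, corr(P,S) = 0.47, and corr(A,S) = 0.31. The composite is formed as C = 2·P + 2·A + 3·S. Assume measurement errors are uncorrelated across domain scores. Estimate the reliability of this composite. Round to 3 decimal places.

Var(C) = 2²·16.5² + 2²·4.6² + 3²·14.6² + 2·[4·16.5·4.6·0.42 + 6·16.5·14.6·0.47 + 6·4.6·14.6·0.31] = 3092.08 + 1863.54 = 4955.62.
Under uncorrelated errors the observed covariances equal the true-score covariances, so only the own-variance terms attenuate.
True-score variance = [2²·16.5²·0.74 + 2²·4.6²·0.60 + 3²·14.6²·0.70] + 1863.54 = 2199.55 + 1863.54 = 4063.09.
Reliability = 4063.09 / 4955.62 = 0.820.

0.820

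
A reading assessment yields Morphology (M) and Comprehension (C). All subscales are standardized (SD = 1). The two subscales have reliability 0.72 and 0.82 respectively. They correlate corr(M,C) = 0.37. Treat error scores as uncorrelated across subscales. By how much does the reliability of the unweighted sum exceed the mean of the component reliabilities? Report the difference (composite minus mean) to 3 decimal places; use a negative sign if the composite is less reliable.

0.062

Var(sum) = 2 + 0.74 = 2.74; true-score variance = 1.54 + 0.74 = 2.28; composite reliability = 0.8321.
Mean component reliability = 0.7700.
Difference = 0.8321 − 0.7700 = 0.062.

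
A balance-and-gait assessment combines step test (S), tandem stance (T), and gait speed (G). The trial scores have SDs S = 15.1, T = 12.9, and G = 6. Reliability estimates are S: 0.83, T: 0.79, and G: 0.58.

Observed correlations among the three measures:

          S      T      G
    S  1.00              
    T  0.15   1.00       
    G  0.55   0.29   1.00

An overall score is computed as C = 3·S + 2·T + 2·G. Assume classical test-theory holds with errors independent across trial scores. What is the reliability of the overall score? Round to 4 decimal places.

0.8624

Var(C) = 3²·15.1² + 2²·12.9² + 2²·6² + 2·[6·15.1·12.9·0.15 + 6·15.1·6·0.55 + 4·12.9·6·0.29] = 2861.73 + 1128.15 = 3989.88.
Because errors are independent across components, Cov(Tᵢ,Tⱼ) = Cov(Xᵢ,Xⱼ); the off-diagonal part of the true-score variance is the same as above.
True-score variance = [3²·15.1²·0.83 + 2²·12.9²·0.79 + 2²·6²·0.58] + 1128.15 = 2312.61 + 1128.15 = 3440.76.
Reliability = 3440.76 / 3989.88 = 0.8624.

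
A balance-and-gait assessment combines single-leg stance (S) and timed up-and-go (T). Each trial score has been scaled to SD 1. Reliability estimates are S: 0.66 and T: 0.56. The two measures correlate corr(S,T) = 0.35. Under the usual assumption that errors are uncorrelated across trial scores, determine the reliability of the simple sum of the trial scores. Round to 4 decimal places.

0.7111

Var(S+T) = 2 + 2·[0.35] = 2 + 0.7 = 2.7.
With uncorrelated errors the cross-covariances are all true-score covariance, so they carry over unchanged; only the diagonal terms shrink to ρᵢσᵢ².
True-score variance = [0.66 + 0.56] + 0.7 = 1.22 + 0.7 = 1.92.
Reliability = 1.92 / 2.7 = 0.7111.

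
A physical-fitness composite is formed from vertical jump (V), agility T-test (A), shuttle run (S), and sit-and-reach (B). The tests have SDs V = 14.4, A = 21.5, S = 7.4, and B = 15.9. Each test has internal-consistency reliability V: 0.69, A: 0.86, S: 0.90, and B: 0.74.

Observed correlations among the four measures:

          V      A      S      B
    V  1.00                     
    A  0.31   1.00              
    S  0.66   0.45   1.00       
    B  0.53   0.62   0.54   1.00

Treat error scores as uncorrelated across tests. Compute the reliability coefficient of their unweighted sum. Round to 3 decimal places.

Var(V+A+S+B) = 14.4² + 21.5² + 7.4² + 15.9² + 2·[14.4·21.5·0.31 + 14.4·7.4·0.66 + 14.4·15.9·0.53 + 21.5·7.4·0.45 + 21.5·15.9·0.62 + 7.4·15.9·0.54] = 977.18 + 1269.47 = 2246.65.
Under uncorrelated errors the observed covariances equal the true-score covariances, so only the own-variance terms attenuate.
True-score variance = [14.4²·0.69 + 21.5²·0.86 + 7.4²·0.90 + 15.9²·0.74] + 1269.47 = 776.977 + 1269.47 = 2046.44.
Reliability = 2046.44 / 2246.65 = 0.911.

0.911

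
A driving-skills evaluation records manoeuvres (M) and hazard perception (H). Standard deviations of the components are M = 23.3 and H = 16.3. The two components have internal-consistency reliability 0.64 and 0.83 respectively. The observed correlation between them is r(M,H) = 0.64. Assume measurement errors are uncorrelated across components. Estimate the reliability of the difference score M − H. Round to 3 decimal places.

Var(M−H) = 23.3² + 16.3² − 2·23.3·16.3·0.64 = 808.58 − 486.131 = 322.449.
With uncorrelated errors the cross-covariances are all true-score covariance, so they carry over unchanged; only the diagonal terms shrink to ρᵢσᵢ².
True-score variance = [23.3²·0.64 + 16.3²·0.83] − 486.131 = 567.972 − 486.131 = 81.8411.
Reliability = 81.8411 / 322.449 = 0.254.

0.254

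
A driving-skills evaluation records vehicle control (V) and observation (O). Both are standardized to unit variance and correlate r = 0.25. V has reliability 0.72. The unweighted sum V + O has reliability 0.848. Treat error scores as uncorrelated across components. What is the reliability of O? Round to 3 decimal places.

Var(V+O) = 2 + 2·0.25 = 2.500.
True-score variance = ρ_V + ρ_O + 2·0.25, so 0.848 = (0.72 + ρ_O + 0.50) / 2.500.
ρ_O = 0.848·2.500 − 0.72 − 0.50 = 0.900.

0.900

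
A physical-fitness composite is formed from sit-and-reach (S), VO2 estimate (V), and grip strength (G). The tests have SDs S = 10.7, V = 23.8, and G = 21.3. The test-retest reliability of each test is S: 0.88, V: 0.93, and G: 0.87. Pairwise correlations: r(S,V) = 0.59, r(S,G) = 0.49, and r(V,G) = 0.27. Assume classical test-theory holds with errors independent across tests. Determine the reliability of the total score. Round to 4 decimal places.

0.9418

Var(S+V+G) = 10.7² + 23.8² + 21.3² + 2·[10.7·23.8·0.59 + 10.7·21.3·0.49 + 23.8·21.3·0.27] = 1134.62 + 797.598 = 1932.22.
Under uncorrelated errors the observed covariances equal the true-score covariances, so only the own-variance terms attenuate.
True-score variance = [10.7²·0.88 + 23.8²·0.93 + 21.3²·0.87] + 797.598 = 1022.25 + 797.598 = 1819.85.
Reliability = 1819.85 / 1932.22 = 0.9418.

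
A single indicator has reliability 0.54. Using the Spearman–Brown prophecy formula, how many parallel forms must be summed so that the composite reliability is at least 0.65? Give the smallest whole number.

2

k ≥ ρ*(1−ρ₁)/(ρ₁(1−ρ*)) = 0.65·0.46 / (0.54·0.35) = 1.582.
Smallest integer k = 2.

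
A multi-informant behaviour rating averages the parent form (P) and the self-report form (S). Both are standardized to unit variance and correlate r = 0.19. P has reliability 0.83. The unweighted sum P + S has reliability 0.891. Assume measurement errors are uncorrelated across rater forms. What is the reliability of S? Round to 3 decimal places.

0.911

Var(P+S) = 2 + 2·0.19 = 2.380.
True-score variance = ρ_P + ρ_S + 2·0.19, so 0.891 = (0.83 + ρ_S + 0.38) / 2.380.
ρ_S = 0.891·2.380 − 0.83 − 0.38 = 0.911.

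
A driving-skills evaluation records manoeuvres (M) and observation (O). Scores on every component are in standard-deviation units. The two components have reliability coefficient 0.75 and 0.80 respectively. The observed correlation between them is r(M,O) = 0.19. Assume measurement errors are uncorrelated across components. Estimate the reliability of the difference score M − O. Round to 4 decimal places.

Var(M−O) = 1 + 1 − 2·0.19 = 2 − 0.38 = 1.62.
With uncorrelated errors the cross-covariances are all true-score covariance, so they carry over unchanged; only the diagonal terms shrink to ρᵢσᵢ².
True-score variance = [0.75 + 0.80] − 0.38 = 1.55 − 0.38 = 1.17.
Reliability = 1.17 / 1.62 = 0.7222.

0.7222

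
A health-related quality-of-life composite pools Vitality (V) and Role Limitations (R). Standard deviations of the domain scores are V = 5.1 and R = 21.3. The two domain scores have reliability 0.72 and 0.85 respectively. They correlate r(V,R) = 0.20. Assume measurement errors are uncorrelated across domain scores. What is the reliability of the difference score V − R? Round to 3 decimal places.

Var(V−R) = 5.1² + 21.3² − 2·5.1·21.3·0.20 = 479.7 − 43.452 = 436.248.
With uncorrelated errors the cross-covariances are all true-score covariance, so they carry over unchanged; only the diagonal terms shrink to ρᵢσᵢ².
True-score variance = [5.1²·0.72 + 21.3²·0.85] − 43.452 = 404.364 − 43.452 = 360.912.
Reliability = 360.912 / 436.248 = 0.827.

0.827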